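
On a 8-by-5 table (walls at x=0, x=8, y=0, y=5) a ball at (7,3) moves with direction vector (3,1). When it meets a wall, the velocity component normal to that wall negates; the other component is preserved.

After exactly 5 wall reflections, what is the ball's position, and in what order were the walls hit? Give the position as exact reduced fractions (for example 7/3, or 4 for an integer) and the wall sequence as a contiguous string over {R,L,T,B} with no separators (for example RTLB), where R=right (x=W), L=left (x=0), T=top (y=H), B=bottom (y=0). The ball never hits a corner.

Final position: (4,0)
Wall sequence: RTLRB

1. t=1/3 → R at (8,10/3); v=(-3,1)
2. t=5/3 → T at (3,5); v=(-3,-1)
3. t=1 → L at (0,4); v=(3,-1)
4. t=8/3 → R at (8,4/3); v=(-3,-1)
5. t=4/3 → B at (4,0); v=(-3,1)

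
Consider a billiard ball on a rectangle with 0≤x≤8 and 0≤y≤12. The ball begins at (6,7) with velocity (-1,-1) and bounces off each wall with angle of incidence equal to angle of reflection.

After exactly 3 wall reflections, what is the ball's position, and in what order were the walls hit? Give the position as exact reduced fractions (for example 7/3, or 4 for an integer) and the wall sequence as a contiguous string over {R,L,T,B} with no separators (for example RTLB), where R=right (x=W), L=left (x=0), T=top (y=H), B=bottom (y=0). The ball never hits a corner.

1. t=6 → L at (0,1); v=(1,-1)
2. t=1 → B at (1,0); v=(1,1)
3. t=7 → R at (8,7); v=(-1,1)

Final position: (8,7)
Wall sequence: LBR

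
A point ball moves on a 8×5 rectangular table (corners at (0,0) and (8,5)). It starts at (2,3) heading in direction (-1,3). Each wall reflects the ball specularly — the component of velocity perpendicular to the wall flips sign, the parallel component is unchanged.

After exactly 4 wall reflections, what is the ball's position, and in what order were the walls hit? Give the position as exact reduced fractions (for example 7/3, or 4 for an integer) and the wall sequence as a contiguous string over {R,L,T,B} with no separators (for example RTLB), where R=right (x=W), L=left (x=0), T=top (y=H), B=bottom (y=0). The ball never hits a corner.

1. t=2/3 → T at (4/3,5); v=(-1,-3)
2. t=4/3 → L at (0,1); v=(1,-3)
3. t=1/3 → B at (1/3,0); v=(1,3)
4. t=5/3 → T at (2,5); v=(1,-3)

Final position: (2,5)
Wall sequence: TLBT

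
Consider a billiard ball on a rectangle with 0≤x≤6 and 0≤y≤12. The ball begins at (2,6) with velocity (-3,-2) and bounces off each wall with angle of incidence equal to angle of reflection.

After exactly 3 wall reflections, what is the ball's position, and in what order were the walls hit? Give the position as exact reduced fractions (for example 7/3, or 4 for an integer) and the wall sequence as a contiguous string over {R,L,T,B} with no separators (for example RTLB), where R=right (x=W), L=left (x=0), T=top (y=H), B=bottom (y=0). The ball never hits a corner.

1. t=2/3 → L at (0,14/3); v=(3,-2)
2. t=2 → R at (6,2/3); v=(-3,-2)
3. t=1/3 → B at (5,0); v=(-3,2)

Final position: (5,0)
Wall sequence: LRB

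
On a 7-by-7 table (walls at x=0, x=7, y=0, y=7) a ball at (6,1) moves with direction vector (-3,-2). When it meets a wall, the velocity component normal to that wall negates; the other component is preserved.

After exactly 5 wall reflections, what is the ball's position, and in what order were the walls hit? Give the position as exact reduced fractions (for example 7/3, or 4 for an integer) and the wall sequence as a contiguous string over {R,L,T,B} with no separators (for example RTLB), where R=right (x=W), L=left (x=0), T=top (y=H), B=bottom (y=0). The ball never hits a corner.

Final position: (0,5/3)
Wall sequence: BLTRL

1. t=1/2 → B at (9/2,0); v=(-3,2)
2. t=3/2 → L at (0,3); v=(3,2)
3. t=2 → T at (6,7); v=(3,-2)
4. t=1/3 → R at (7,19/3); v=(-3,-2)
5. t=7/3 → L at (0,5/3); v=(3,-2)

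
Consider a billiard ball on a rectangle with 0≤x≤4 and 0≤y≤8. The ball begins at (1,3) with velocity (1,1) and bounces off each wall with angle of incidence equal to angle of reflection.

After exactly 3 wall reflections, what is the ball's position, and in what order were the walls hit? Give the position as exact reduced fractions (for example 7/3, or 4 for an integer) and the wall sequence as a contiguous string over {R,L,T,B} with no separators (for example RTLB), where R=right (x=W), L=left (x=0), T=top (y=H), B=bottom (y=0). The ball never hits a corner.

1. t=3 → R at (4,6); v=(-1,1)
2. t=2 → T at (2,8); v=(-1,-1)
3. t=2 → L at (0,6); v=(1,-1)

Final position: (0,6)
Wall sequence: RTL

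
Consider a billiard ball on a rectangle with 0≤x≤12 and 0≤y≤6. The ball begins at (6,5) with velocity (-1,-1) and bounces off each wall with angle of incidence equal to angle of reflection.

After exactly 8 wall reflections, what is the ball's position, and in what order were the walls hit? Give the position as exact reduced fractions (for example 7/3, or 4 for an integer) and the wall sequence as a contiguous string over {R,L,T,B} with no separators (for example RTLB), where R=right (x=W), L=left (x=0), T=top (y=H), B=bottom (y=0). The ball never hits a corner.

1. t=5 → B at (1,0); v=(-1,1)
2. t=1 → L at (0,1); v=(1,1)
3. t=5 → T at (5,6); v=(1,-1)
4. t=6 → B at (11,0); v=(1,1)
5. t=1 → R at (12,1); v=(-1,1)
6. t=5 → T at (7,6); v=(-1,-1)
7. t=6 → B at (1,0); v=(-1,1)
8. t=1 → L at (0,1); v=(1,1)

Final position: (0,1)
Wall sequence: BLTBRTBL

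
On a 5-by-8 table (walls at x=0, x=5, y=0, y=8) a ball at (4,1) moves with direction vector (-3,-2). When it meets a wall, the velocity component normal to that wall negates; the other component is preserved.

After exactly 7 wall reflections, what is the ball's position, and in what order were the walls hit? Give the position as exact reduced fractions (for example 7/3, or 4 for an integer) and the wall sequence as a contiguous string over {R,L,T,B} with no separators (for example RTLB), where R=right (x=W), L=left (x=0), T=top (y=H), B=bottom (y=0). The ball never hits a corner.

1. t=1/2 → B at (5/2,0); v=(-3,2)
2. t=5/6 → L at (0,5/3); v=(3,2)
3. t=5/3 → R at (5,5); v=(-3,2)
4. t=3/2 → T at (1/2,8); v=(-3,-2)
5. t=1/6 → L at (0,23/3); v=(3,-2)
6. t=5/3 → R at (5,13/3); v=(-3,-2)
7. t=5/3 → L at (0,1); v=(3,-2)

Final position: (0,1)
Wall sequence: BLRTLRL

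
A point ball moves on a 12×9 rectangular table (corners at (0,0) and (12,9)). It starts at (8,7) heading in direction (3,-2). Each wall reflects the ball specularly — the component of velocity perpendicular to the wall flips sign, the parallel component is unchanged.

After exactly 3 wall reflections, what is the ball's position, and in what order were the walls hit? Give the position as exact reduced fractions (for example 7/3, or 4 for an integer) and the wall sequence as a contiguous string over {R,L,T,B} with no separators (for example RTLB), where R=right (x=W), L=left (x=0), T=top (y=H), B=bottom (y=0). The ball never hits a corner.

1. t=4/3 → R at (12,13/3); v=(-3,-2)
2. t=13/6 → B at (11/2,0); v=(-3,2)
3. t=11/6 → L at (0,11/3); v=(3,2)

Final position: (0,11/3)
Wall sequence: RBL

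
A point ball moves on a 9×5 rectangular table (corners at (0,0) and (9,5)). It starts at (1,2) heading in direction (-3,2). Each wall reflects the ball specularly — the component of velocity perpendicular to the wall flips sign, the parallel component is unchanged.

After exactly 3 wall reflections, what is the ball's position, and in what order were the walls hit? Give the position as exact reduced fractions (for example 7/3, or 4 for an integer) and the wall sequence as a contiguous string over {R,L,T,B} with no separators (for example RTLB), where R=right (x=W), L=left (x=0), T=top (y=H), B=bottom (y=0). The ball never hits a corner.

Final position: (9,4/3)
Wall sequence: LTR

1. t=1/3 → L at (0,8/3); v=(3,2)
2. t=7/6 → T at (7/2,5); v=(3,-2)
3. t=11/6 → R at (9,4/3); v=(-3,-2)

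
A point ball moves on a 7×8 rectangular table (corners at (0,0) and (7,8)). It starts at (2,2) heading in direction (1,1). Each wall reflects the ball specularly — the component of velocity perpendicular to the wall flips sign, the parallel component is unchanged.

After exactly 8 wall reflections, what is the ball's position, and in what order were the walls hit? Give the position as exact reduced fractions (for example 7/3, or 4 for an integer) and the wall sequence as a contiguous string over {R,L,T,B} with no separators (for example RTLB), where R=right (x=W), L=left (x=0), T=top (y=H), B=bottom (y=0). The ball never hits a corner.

1. t=5 → R at (7,7); v=(-1,1)
2. t=1 → T at (6,8); v=(-1,-1)
3. t=6 → L at (0,2); v=(1,-1)
4. t=2 → B at (2,0); v=(1,1)
5. t=5 → R at (7,5); v=(-1,1)
6. t=3 → T at (4,8); v=(-1,-1)
7. t=4 → L at (0,4); v=(1,-1)
8. t=4 → B at (4,0); v=(1,1)

Final position: (4,0)
Wall sequence: RTLBRTLB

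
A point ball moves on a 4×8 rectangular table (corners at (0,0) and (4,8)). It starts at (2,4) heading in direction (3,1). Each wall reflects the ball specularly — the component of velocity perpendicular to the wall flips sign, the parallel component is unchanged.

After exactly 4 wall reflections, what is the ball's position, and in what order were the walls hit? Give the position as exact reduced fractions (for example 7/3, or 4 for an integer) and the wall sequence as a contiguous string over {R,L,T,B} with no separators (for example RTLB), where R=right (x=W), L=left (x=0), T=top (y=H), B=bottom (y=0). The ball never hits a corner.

Final position: (2,8)
Wall sequence: RLRT

1. t=2/3 → R at (4,14/3); v=(-3,1)
2. t=4/3 → L at (0,6); v=(3,1)
3. t=4/3 → R at (4,22/3); v=(-3,1)
4. t=2/3 → T at (2,8); v=(-3,-1)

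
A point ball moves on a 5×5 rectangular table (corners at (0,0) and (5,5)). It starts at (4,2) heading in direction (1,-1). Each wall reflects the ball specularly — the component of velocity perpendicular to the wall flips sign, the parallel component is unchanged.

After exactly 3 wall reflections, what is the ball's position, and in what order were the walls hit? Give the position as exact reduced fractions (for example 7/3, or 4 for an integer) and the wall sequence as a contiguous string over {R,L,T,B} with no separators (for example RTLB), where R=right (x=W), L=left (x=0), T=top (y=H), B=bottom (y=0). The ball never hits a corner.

Final position: (0,4)
Wall sequence: RBL

1. t=1 → R at (5,1); v=(-1,-1)
2. t=1 → B at (4,0); v=(-1,1)
3. t=4 → L at (0,4); v=(1,1)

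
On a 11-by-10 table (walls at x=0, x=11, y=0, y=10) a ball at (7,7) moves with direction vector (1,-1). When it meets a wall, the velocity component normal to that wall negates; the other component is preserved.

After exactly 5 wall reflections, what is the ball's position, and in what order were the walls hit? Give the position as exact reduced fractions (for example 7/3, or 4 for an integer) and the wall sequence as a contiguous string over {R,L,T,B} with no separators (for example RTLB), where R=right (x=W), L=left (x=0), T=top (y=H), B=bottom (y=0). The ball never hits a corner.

1. t=4 → R at (11,3); v=(-1,-1)
2. t=3 → B at (8,0); v=(-1,1)
3. t=8 → L at (0,8); v=(1,1)
4. t=2 → T at (2,10); v=(1,-1)
5. t=9 → R at (11,1); v=(-1,-1)

Final position: (11,1)
Wall sequence: RBLTR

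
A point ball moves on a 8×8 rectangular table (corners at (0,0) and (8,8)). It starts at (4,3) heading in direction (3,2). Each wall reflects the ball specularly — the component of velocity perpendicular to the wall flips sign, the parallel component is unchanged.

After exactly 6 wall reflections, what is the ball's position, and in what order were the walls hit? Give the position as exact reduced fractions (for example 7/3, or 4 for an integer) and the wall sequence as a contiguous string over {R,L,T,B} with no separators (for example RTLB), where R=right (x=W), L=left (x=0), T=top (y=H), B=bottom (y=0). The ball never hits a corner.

1. t=4/3 → R at (8,17/3); v=(-3,2)
2. t=7/6 → T at (9/2,8); v=(-3,-2)
3. t=3/2 → L at (0,5); v=(3,-2)
4. t=5/2 → B at (15/2,0); v=(3,2)
5. t=1/6 → R at (8,1/3); v=(-3,2)
6. t=8/3 → L at (0,17/3); v=(3,2)

Final position: (0,17/3)
Wall sequence: RTLBRL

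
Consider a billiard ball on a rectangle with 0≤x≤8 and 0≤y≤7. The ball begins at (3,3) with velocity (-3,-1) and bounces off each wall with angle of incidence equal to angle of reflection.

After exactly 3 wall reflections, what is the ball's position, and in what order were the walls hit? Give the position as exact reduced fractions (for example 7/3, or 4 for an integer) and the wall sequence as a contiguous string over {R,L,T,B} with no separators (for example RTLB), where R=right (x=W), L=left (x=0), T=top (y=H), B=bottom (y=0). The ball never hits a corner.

Final position: (8,2/3)
Wall sequence: LBR

1. t=1 → L at (0,2); v=(3,-1)
2. t=2 → B at (6,0); v=(3,1)
3. t=2/3 → R at (8,2/3); v=(-3,1)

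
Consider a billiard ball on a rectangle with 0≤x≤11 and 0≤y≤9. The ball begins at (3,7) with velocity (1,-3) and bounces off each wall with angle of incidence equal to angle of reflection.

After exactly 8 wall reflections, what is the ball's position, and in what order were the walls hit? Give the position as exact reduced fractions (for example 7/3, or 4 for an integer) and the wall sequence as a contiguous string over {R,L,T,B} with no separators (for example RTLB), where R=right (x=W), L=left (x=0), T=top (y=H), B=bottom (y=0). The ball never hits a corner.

1. t=7/3 → B at (16/3,0); v=(1,3)
2. t=3 → T at (25/3,9); v=(1,-3)
3. t=8/3 → R at (11,1); v=(-1,-3)
4. t=1/3 → B at (32/3,0); v=(-1,3)
5. t=3 → T at (23/3,9); v=(-1,-3)
6. t=3 → B at (14/3,0); v=(-1,3)
7. t=3 → T at (5/3,9); v=(-1,-3)
8. t=5/3 → L at (0,4); v=(1,-3)

Final position: (0,4)
Wall sequence: BTRBTBTL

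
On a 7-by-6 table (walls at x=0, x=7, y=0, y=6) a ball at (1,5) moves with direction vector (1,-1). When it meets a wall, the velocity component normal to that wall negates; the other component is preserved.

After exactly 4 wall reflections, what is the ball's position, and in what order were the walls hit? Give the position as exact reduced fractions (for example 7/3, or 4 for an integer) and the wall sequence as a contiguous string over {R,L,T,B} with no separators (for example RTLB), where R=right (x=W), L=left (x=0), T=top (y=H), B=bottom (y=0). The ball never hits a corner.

Final position: (0,4)
Wall sequence: BRTL

1. t=5 → B at (6,0); v=(1,1)
2. t=1 → R at (7,1); v=(-1,1)
3. t=5 → T at (2,6); v=(-1,-1)
4. t=2 → L at (0,4); v=(1,-1)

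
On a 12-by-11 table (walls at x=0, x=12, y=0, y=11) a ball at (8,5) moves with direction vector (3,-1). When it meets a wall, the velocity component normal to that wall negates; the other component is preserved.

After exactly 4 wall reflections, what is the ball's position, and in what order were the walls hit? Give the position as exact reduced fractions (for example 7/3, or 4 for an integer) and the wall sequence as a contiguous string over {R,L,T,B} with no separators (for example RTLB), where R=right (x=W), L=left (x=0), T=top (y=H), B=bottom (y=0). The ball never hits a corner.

1. t=4/3 → R at (12,11/3); v=(-3,-1)
2. t=11/3 → B at (1,0); v=(-3,1)
3. t=1/3 → L at (0,1/3); v=(3,1)
4. t=4 → R at (12,13/3); v=(-3,1)

Final position: (12,13/3)
Wall sequence: RBLR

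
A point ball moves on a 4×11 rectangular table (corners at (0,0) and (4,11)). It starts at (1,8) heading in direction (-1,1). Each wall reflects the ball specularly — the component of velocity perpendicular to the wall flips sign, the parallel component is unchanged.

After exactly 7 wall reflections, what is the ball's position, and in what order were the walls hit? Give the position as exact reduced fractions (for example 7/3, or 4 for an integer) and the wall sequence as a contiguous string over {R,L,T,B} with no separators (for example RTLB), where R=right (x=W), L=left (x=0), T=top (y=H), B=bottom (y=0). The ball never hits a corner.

1. t=1 → L at (0,9); v=(1,1)
2. t=2 → T at (2,11); v=(1,-1)
3. t=2 → R at (4,9); v=(-1,-1)
4. t=4 → L at (0,5); v=(1,-1)
5. t=4 → R at (4,1); v=(-1,-1)
6. t=1 → B at (3,0); v=(-1,1)
7. t=3 → L at (0,3); v=(1,1)

Final position: (0,3)
Wall sequence: LTRLRBL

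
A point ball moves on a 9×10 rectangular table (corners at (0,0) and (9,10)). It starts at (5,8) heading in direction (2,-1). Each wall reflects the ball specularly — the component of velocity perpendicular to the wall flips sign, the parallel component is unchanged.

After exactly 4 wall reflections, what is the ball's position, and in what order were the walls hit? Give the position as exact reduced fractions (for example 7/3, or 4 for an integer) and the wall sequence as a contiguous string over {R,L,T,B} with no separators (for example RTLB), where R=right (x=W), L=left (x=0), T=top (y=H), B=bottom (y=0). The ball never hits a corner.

Final position: (9,3)
Wall sequence: RLBR

1. t=2 → R at (9,6); v=(-2,-1)
2. t=9/2 → L at (0,3/2); v=(2,-1)
3. t=3/2 → B at (3,0); v=(2,1)
4. t=3 → R at (9,3); v=(-2,1)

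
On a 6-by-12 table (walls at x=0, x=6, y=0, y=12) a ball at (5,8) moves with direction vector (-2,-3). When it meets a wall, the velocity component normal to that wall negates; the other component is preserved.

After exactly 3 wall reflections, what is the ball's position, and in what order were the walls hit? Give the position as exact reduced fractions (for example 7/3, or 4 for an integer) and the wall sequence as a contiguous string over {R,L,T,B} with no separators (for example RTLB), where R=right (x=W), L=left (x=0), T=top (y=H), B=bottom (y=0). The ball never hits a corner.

1. t=5/2 → L at (0,1/2); v=(2,-3)
2. t=1/6 → B at (1/3,0); v=(2,3)
3. t=17/6 → R at (6,17/2); v=(-2,3)

Final position: (6,17/2)
Wall sequence: LBR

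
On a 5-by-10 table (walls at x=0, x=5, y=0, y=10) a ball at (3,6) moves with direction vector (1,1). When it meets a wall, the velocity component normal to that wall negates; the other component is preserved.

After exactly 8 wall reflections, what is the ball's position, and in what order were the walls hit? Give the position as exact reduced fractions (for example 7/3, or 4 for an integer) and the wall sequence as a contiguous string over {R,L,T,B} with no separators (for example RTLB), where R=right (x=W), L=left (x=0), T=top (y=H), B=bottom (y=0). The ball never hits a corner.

Final position: (3,10)
Wall sequence: RTLRBLRT

1. t=2 → R at (5,8); v=(-1,1)
2. t=2 → T at (3,10); v=(-1,-1)
3. t=3 → L at (0,7); v=(1,-1)
4. t=5 → R at (5,2); v=(-1,-1)
5. t=2 → B at (3,0); v=(-1,1)
6. t=3 → L at (0,3); v=(1,1)
7. t=5 → R at (5,8); v=(-1,1)
8. t=2 → T at (3,10); v=(-1,-1)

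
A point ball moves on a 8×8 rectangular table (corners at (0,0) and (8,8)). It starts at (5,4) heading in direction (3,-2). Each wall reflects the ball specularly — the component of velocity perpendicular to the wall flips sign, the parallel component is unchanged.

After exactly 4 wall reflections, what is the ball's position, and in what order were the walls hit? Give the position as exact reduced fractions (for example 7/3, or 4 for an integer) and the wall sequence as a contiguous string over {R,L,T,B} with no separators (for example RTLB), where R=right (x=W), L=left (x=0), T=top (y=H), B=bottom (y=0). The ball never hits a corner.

Final position: (7,8)
Wall sequence: RBLT

1. t=1 → R at (8,2); v=(-3,-2)
2. t=1 → B at (5,0); v=(-3,2)
3. t=5/3 → L at (0,10/3); v=(3,2)
4. t=7/3 → T at (7,8); v=(3,-2)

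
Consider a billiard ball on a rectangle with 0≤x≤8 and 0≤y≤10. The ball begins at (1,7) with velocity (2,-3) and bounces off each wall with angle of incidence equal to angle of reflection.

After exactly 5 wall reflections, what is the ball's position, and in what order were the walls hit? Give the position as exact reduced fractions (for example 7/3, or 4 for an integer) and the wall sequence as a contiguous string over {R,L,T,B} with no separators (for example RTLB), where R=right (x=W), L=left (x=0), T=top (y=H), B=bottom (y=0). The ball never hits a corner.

Final position: (3,0)
Wall sequence: BRTLB

1. t=7/3 → B at (17/3,0); v=(2,3)
2. t=7/6 → R at (8,7/2); v=(-2,3)
3. t=13/6 → T at (11/3,10); v=(-2,-3)
4. t=11/6 → L at (0,9/2); v=(2,-3)
5. t=3/2 → B at (3,0); v=(2,3)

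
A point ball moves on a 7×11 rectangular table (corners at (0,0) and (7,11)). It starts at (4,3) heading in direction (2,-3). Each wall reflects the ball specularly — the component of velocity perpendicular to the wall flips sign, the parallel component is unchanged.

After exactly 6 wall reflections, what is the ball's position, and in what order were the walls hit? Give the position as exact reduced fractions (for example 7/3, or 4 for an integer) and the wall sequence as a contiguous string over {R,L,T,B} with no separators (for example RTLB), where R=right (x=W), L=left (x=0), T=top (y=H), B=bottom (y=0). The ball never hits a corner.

Final position: (7,1/2)
Wall sequence: BRTLBR

1. t=1 → B at (6,0); v=(2,3)
2. t=1/2 → R at (7,3/2); v=(-2,3)
3. t=19/6 → T at (2/3,11); v=(-2,-3)
4. t=1/3 → L at (0,10); v=(2,-3)
5. t=10/3 → B at (20/3,0); v=(2,3)
6. t=1/6 → R at (7,1/2); v=(-2,3)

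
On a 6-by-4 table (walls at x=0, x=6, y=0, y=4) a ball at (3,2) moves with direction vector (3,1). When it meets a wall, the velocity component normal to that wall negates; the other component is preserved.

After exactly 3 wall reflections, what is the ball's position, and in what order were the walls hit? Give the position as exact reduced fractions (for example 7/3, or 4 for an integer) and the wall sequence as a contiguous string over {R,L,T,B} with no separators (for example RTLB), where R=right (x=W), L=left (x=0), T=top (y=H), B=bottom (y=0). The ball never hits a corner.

Final position: (0,3)
Wall sequence: RTL

1. t=1 → R at (6,3); v=(-3,1)
2. t=1 → T at (3,4); v=(-3,-1)
3. t=1 → L at (0,3); v=(3,-1)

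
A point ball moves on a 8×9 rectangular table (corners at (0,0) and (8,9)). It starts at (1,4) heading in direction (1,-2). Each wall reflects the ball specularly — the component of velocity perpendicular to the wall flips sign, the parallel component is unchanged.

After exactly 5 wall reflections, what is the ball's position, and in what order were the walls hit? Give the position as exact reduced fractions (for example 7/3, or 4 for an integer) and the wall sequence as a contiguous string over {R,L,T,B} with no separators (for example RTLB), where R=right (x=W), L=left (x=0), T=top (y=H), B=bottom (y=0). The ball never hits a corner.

1. t=2 → B at (3,0); v=(1,2)
2. t=9/2 → T at (15/2,9); v=(1,-2)
3. t=1/2 → R at (8,8); v=(-1,-2)
4. t=4 → B at (4,0); v=(-1,2)
5. t=4 → L at (0,8); v=(1,2)

Final position: (0,8)
Wall sequence: BTRBL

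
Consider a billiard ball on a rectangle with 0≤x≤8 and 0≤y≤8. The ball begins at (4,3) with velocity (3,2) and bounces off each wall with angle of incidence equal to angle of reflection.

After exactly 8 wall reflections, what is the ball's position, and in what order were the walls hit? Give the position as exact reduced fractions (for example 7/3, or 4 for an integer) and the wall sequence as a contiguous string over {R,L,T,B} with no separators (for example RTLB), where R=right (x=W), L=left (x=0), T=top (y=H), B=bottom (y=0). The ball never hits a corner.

Final position: (8,5)
Wall sequence: RTLBRLTR

1. t=4/3 → R at (8,17/3); v=(-3,2)
2. t=7/6 → T at (9/2,8); v=(-3,-2)
3. t=3/2 → L at (0,5); v=(3,-2)
4. t=5/2 → B at (15/2,0); v=(3,2)
5. t=1/6 → R at (8,1/3); v=(-3,2)
6. t=8/3 → L at (0,17/3); v=(3,2)
7. t=7/6 → T at (7/2,8); v=(3,-2)
8. t=3/2 → R at (8,5); v=(-3,-2)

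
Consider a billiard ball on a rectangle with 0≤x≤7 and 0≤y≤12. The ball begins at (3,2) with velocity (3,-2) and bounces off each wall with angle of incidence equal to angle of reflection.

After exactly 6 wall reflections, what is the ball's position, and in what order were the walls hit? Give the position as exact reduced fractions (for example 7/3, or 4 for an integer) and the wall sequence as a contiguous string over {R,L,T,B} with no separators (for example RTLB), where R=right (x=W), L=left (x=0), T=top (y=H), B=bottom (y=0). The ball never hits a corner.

Final position: (0,28/3)
Wall sequence: BRLRTL

1. t=1 → B at (6,0); v=(3,2)
2. t=1/3 → R at (7,2/3); v=(-3,2)
3. t=7/3 → L at (0,16/3); v=(3,2)
4. t=7/3 → R at (7,10); v=(-3,2)
5. t=1 → T at (4,12); v=(-3,-2)
6. t=4/3 → L at (0,28/3); v=(3,-2)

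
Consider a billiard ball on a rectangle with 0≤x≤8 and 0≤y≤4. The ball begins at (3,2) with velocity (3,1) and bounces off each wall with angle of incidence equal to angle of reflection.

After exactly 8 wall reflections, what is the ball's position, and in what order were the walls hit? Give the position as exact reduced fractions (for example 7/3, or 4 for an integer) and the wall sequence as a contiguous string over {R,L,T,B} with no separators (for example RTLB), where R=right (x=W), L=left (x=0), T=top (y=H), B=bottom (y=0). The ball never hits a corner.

1. t=5/3 → R at (8,11/3); v=(-3,1)
2. t=1/3 → T at (7,4); v=(-3,-1)
3. t=7/3 → L at (0,5/3); v=(3,-1)
4. t=5/3 → B at (5,0); v=(3,1)
5. t=1 → R at (8,1); v=(-3,1)
6. t=8/3 → L at (0,11/3); v=(3,1)
7. t=1/3 → T at (1,4); v=(3,-1)
8. t=7/3 → R at (8,5/3); v=(-3,-1)

Final position: (8,5/3)
Wall sequence: RTLBRLTR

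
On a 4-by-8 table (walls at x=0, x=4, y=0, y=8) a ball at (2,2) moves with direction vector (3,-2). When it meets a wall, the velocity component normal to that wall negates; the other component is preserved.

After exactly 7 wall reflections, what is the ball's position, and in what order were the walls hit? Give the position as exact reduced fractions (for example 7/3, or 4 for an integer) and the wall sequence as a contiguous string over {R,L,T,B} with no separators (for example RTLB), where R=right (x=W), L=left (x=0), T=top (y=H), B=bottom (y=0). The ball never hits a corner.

Final position: (4,6)
Wall sequence: RBLRLTR

1. t=2/3 → R at (4,2/3); v=(-3,-2)
2. t=1/3 → B at (3,0); v=(-3,2)
3. t=1 → L at (0,2); v=(3,2)
4. t=4/3 → R at (4,14/3); v=(-3,2)
5. t=4/3 → L at (0,22/3); v=(3,2)
6. t=1/3 → T at (1,8); v=(3,-2)
7. t=1 → R at (4,6); v=(-3,-2)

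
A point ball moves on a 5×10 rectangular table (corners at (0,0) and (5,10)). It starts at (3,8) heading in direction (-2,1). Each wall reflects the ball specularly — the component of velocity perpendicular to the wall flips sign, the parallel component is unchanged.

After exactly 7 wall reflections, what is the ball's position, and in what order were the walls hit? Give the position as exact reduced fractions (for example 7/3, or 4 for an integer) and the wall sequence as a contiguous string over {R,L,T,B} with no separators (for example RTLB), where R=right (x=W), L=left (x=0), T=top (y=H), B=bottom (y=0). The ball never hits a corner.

Final position: (1,0)
Wall sequence: LTRLRLB

1. t=3/2 → L at (0,19/2); v=(2,1)
2. t=1/2 → T at (1,10); v=(2,-1)
3. t=2 → R at (5,8); v=(-2,-1)
4. t=5/2 → L at (0,11/2); v=(2,-1)
5. t=5/2 → R at (5,3); v=(-2,-1)
6. t=5/2 → L at (0,1/2); v=(2,-1)
7. t=1/2 → B at (1,0); v=(2,1)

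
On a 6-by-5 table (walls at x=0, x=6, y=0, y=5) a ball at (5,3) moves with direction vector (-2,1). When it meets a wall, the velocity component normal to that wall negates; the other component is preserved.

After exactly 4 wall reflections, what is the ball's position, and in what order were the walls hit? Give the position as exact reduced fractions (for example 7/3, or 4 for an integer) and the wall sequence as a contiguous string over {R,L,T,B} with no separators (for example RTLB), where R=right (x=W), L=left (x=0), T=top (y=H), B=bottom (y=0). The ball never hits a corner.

1. t=2 → T at (1,5); v=(-2,-1)
2. t=1/2 → L at (0,9/2); v=(2,-1)
3. t=3 → R at (6,3/2); v=(-2,-1)
4. t=3/2 → B at (3,0); v=(-2,1)

Final position: (3,0)
Wall sequence: TLRB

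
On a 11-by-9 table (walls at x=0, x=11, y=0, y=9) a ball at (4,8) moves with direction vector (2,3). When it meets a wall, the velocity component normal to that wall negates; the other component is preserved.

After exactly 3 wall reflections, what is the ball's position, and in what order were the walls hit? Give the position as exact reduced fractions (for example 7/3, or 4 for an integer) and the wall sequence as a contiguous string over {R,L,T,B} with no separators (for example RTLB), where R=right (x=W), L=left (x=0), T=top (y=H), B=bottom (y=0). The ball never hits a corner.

Final position: (11,1/2)
Wall sequence: TBR

1. t=1/3 → T at (14/3,9); v=(2,-3)
2. t=3 → B at (32/3,0); v=(2,3)
3. t=1/6 → R at (11,1/2); v=(-2,3)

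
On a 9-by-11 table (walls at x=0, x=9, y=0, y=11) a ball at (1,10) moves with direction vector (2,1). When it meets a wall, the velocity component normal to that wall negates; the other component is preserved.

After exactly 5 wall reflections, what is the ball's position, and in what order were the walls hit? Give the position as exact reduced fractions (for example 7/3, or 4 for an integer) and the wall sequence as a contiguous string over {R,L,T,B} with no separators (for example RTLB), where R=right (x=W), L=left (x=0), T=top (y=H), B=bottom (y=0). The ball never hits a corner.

1. t=1 → T at (3,11); v=(2,-1)
2. t=3 → R at (9,8); v=(-2,-1)
3. t=9/2 → L at (0,7/2); v=(2,-1)
4. t=7/2 → B at (7,0); v=(2,1)
5. t=1 → R at (9,1); v=(-2,1)

Final position: (9,1)
Wall sequence: TRLBR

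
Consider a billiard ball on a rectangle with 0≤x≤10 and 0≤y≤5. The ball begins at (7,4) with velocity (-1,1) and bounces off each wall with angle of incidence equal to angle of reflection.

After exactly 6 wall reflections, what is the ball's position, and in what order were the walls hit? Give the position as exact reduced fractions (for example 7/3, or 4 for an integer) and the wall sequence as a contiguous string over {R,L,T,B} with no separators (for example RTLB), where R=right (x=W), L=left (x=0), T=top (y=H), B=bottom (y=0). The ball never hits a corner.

1. t=1 → T at (6,5); v=(-1,-1)
2. t=5 → B at (1,0); v=(-1,1)
3. t=1 → L at (0,1); v=(1,1)
4. t=4 → T at (4,5); v=(1,-1)
5. t=5 → B at (9,0); v=(1,1)
6. t=1 → R at (10,1); v=(-1,1)

Final position: (10,1)
Wall sequence: TBLTBR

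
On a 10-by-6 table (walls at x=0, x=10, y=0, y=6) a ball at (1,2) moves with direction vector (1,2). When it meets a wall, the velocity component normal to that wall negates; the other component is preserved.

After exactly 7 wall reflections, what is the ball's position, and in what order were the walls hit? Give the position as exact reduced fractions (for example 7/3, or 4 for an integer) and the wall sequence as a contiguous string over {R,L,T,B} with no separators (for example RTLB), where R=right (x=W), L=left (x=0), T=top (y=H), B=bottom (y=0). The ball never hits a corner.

Final position: (2,0)
Wall sequence: TBTRBTB

1. t=2 → T at (3,6); v=(1,-2)
2. t=3 → B at (6,0); v=(1,2)
3. t=3 → T at (9,6); v=(1,-2)
4. t=1 → R at (10,4); v=(-1,-2)
5. t=2 → B at (8,0); v=(-1,2)
6. t=3 → T at (5,6); v=(-1,-2)
7. t=3 → B at (2,0); v=(-1,2)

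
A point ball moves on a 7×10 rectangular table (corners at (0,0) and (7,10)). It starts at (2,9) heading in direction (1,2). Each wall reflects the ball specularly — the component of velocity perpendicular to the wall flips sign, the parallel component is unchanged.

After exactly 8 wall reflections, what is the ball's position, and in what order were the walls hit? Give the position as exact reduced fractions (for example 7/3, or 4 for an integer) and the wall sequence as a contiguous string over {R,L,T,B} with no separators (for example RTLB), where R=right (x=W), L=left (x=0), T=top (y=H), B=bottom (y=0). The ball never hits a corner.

1. t=1/2 → T at (5/2,10); v=(1,-2)
2. t=9/2 → R at (7,1); v=(-1,-2)
3. t=1/2 → B at (13/2,0); v=(-1,2)
4. t=5 → T at (3/2,10); v=(-1,-2)
5. t=3/2 → L at (0,7); v=(1,-2)
6. t=7/2 → B at (7/2,0); v=(1,2)
7. t=7/2 → R at (7,7); v=(-1,2)
8. t=3/2 → T at (11/2,10); v=(-1,-2)

Final position: (11/2,10)
Wall sequence: TRBTLBRT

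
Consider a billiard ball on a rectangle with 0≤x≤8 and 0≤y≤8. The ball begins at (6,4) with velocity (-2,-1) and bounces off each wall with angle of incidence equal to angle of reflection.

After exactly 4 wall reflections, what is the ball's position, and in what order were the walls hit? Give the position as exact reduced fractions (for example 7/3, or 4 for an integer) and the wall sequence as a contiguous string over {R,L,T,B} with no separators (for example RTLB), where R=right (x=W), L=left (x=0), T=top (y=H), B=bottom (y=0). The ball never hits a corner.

Final position: (0,7)
Wall sequence: LBRL

1. t=3 → L at (0,1); v=(2,-1)
2. t=1 → B at (2,0); v=(2,1)
3. t=3 → R at (8,3); v=(-2,1)
4. t=4 → L at (0,7); v=(2,1)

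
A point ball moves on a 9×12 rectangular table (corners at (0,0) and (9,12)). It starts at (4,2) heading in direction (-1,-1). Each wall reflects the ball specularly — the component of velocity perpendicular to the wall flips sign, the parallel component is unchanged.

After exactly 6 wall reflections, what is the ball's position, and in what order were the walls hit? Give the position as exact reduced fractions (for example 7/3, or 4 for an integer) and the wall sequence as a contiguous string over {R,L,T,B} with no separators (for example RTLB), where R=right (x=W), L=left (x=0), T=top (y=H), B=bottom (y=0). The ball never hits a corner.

1. t=2 → B at (2,0); v=(-1,1)
2. t=2 → L at (0,2); v=(1,1)
3. t=9 → R at (9,11); v=(-1,1)
4. t=1 → T at (8,12); v=(-1,-1)
5. t=8 → L at (0,4); v=(1,-1)
6. t=4 → B at (4,0); v=(1,1)

Final position: (4,0)
Wall sequence: BLRTLB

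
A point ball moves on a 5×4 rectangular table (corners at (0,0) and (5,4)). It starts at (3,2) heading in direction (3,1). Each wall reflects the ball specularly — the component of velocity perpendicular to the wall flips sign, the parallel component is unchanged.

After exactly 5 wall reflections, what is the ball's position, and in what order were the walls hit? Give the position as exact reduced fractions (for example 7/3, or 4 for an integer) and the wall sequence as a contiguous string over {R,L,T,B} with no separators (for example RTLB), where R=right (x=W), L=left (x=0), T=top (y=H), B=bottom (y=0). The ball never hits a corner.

Final position: (0,1/3)
Wall sequence: RTLRL

1. t=2/3 → R at (5,8/3); v=(-3,1)
2. t=4/3 → T at (1,4); v=(-3,-1)
3. t=1/3 → L at (0,11/3); v=(3,-1)
4. t=5/3 → R at (5,2); v=(-3,-1)
5. t=5/3 → L at (0,1/3); v=(3,-1)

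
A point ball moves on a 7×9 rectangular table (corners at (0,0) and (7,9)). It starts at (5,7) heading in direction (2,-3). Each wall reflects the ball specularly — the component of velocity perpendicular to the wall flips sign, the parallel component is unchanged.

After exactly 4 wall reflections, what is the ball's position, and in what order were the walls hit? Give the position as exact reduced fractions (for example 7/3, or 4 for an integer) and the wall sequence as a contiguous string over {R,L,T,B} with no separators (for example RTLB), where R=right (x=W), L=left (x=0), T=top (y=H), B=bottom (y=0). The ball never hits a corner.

1. t=1 → R at (7,4); v=(-2,-3)
2. t=4/3 → B at (13/3,0); v=(-2,3)
3. t=13/6 → L at (0,13/2); v=(2,3)
4. t=5/6 → T at (5/3,9); v=(2,-3)

Final position: (5/3,9)
Wall sequence: RBLT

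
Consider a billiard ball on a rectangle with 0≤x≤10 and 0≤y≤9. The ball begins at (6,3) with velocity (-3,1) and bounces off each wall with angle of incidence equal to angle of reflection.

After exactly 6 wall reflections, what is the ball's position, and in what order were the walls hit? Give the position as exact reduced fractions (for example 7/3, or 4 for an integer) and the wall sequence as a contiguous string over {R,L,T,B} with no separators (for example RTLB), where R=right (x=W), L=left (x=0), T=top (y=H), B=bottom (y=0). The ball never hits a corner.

Final position: (1,0)
Wall sequence: LRTLRB

1. t=2 → L at (0,5); v=(3,1)
2. t=10/3 → R at (10,25/3); v=(-3,1)
3. t=2/3 → T at (8,9); v=(-3,-1)
4. t=8/3 → L at (0,19/3); v=(3,-1)
5. t=10/3 → R at (10,3); v=(-3,-1)
6. t=3 → B at (1,0); v=(-3,1)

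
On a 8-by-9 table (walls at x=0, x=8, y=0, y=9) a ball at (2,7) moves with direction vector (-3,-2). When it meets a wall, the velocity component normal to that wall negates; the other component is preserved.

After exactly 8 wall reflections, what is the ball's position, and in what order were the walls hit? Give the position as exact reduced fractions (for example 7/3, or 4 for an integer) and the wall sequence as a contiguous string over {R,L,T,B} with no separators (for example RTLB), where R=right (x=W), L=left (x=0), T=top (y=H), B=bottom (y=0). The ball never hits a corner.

1. t=2/3 → L at (0,17/3); v=(3,-2)
2. t=8/3 → R at (8,1/3); v=(-3,-2)
3. t=1/6 → B at (15/2,0); v=(-3,2)
4. t=5/2 → L at (0,5); v=(3,2)
5. t=2 → T at (6,9); v=(3,-2)
6. t=2/3 → R at (8,23/3); v=(-3,-2)
7. t=8/3 → L at (0,7/3); v=(3,-2)
8. t=7/6 → B at (7/2,0); v=(3,2)

Final position: (7/2,0)
Wall sequence: LRBLTRLB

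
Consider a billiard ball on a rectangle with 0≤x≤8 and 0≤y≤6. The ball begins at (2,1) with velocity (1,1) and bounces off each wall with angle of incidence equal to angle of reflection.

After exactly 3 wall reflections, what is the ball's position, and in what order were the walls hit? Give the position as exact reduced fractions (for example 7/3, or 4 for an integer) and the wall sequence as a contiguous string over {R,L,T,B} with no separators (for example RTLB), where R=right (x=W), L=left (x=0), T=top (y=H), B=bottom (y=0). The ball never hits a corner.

Final position: (3,0)
Wall sequence: TRB

1. t=5 → T at (7,6); v=(1,-1)
2. t=1 → R at (8,5); v=(-1,-1)
3. t=5 → B at (3,0); v=(-1,1)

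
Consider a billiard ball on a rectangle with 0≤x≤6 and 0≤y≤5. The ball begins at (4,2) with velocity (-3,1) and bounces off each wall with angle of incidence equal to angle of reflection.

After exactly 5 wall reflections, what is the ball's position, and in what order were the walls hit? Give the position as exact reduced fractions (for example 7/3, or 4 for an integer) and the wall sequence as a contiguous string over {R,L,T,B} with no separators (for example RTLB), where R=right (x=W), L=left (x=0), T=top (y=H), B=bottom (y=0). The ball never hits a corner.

1. t=4/3 → L at (0,10/3); v=(3,1)
2. t=5/3 → T at (5,5); v=(3,-1)
3. t=1/3 → R at (6,14/3); v=(-3,-1)
4. t=2 → L at (0,8/3); v=(3,-1)
5. t=2 → R at (6,2/3); v=(-3,-1)

Final position: (6,2/3)
Wall sequence: LTRLR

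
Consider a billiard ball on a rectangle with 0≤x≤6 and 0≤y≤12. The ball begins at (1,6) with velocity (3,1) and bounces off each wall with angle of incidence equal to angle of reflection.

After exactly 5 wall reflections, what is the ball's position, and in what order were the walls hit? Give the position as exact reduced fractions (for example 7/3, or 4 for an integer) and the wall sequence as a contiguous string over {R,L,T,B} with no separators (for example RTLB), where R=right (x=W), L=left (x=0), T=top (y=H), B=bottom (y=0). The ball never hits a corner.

Final position: (0,31/3)
Wall sequence: RLRTL

1. t=5/3 → R at (6,23/3); v=(-3,1)
2. t=2 → L at (0,29/3); v=(3,1)
3. t=2 → R at (6,35/3); v=(-3,1)
4. t=1/3 → T at (5,12); v=(-3,-1)
5. t=5/3 → L at (0,31/3); v=(3,-1)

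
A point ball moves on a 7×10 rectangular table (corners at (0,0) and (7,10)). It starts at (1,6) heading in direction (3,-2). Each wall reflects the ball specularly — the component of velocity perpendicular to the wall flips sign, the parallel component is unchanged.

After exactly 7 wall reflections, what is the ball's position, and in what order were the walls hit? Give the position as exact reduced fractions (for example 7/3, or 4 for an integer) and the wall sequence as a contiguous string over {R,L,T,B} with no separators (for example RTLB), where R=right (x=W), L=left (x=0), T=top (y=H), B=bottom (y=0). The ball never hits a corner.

Final position: (7,10/3)
Wall sequence: RBLRTLR

1. t=2 → R at (7,2); v=(-3,-2)
2. t=1 → B at (4,0); v=(-3,2)
3. t=4/3 → L at (0,8/3); v=(3,2)
4. t=7/3 → R at (7,22/3); v=(-3,2)
5. t=4/3 → T at (3,10); v=(-3,-2)
6. t=1 → L at (0,8); v=(3,-2)
7. t=7/3 → R at (7,10/3); v=(-3,-2)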